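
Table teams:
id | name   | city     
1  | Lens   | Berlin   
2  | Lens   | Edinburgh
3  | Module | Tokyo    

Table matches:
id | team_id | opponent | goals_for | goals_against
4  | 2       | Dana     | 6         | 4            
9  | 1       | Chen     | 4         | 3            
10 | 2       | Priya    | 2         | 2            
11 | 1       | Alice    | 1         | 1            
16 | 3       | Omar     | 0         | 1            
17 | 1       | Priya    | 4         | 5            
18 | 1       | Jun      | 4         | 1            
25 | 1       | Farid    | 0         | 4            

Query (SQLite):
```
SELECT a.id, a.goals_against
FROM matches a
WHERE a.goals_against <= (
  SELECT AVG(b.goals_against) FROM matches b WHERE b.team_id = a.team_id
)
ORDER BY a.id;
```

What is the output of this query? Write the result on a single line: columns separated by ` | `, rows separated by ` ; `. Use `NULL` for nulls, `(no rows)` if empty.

10 | 2 ; 11 | 1 ; 16 | 1 ; 18 | 1

For each matches row a, compute AVG(goals_against) over rows sharing a.team_id.
Keep row a if a.goals_against <= that per-group AVG.
  team_id=1: AVG(goals_against) = 2.8
  team_id=2: AVG(goals_against) = 3.0
  team_id=3: AVG(goals_against) = 1.0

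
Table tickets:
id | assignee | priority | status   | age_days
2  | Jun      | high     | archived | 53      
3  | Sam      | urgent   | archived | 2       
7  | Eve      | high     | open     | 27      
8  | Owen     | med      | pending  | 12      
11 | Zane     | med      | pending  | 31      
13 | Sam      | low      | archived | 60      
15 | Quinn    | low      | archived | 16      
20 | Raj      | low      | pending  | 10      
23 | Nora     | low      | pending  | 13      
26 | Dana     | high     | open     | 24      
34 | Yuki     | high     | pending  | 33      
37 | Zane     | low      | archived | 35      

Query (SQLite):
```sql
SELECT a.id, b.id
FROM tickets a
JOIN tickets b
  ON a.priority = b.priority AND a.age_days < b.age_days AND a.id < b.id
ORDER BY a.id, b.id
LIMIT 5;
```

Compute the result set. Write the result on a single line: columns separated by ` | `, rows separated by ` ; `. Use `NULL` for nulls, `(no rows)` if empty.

Pairs (a,b) with same priority, a.age_days < b.age_days, a.id < b.id.
priority groups: high:{2,7,26,34} low:{13,15,20,23,37} med:{8,11} urgent:{3}
Ordered by (a.id, b.id); first 5.

7 | 34 ; 8 | 11 ; 15 | 37 ; 20 | 23 ; 20 | 37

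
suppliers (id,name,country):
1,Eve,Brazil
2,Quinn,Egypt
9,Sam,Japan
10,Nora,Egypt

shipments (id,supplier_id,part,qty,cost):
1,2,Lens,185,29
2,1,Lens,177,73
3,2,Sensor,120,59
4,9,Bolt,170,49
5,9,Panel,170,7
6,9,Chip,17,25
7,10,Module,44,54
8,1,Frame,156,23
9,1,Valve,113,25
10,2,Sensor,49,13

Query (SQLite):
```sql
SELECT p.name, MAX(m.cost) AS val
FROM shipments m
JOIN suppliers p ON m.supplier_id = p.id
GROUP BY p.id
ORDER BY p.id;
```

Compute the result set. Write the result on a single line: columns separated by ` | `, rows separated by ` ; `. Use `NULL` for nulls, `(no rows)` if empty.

Join each shipments row to its suppliers via supplier_id.
Group joined rows by suppliers.id; compute MAX(m.cost) per group.
  1: ids {2, 8, 9} → MAX(m.cost)=73
  2: ids {1, 3, 10} → MAX(m.cost)=59
  9: ids {4, 5, 6} → MAX(m.cost)=49
  10: ids {7} → MAX(m.cost)=54

Eve | 73 ; Quinn | 59 ; Sam | 49 ; Nora | 54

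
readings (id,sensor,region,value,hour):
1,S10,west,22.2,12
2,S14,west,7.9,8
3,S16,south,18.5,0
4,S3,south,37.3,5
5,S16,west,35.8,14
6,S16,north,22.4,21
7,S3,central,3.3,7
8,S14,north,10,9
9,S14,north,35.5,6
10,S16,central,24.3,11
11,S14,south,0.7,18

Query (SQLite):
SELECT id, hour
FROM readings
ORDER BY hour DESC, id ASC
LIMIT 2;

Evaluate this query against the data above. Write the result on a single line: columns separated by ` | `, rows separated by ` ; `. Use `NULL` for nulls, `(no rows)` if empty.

Sort by hour desc, tiebreak id asc: (21, id=6), (18, id=11), (14, id=5), (12, id=1), (11, id=10) …. Take first 2.

6 | 21 ; 11 | 18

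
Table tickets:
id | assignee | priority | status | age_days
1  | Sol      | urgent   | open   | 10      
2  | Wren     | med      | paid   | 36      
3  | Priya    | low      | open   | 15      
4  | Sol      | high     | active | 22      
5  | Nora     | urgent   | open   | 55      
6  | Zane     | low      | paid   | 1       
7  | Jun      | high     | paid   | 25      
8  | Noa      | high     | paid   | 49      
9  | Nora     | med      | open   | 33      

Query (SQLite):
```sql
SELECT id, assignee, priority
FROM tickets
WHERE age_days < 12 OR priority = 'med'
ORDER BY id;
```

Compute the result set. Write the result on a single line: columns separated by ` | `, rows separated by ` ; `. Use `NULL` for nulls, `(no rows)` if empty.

age_days < 12: ids {1, 6}
priority = 'med': ids {2, 9}
Combine with OR.

1 | Sol | urgent ; 2 | Wren | med ; 6 | Zane | low ; 9 | Nora | med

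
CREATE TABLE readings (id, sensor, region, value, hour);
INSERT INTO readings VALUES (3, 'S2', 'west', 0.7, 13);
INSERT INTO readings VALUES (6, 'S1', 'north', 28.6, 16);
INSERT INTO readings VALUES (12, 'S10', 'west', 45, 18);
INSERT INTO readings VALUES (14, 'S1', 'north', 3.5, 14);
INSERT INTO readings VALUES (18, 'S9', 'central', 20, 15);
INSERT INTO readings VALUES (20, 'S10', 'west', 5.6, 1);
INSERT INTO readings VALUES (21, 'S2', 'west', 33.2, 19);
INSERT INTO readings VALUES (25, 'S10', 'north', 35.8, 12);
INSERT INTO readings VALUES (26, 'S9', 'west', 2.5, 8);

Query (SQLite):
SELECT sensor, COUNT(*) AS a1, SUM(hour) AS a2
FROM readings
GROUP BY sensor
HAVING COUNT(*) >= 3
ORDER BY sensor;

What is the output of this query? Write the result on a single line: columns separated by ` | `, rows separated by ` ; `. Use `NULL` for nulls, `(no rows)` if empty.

Group readings by sensor.
Per group compute: COUNT(*), SUM(hour).
HAVING: drop groups with fewer than 3 rows.
  S1: ids {6, 14} → COUNT(*)=2, SUM(hour)=30
  S10: ids {12, 20, 25} → COUNT(*)=3, SUM(hour)=31
  S2: ids {3, 21} → COUNT(*)=2, SUM(hour)=32
  S9: ids {18, 26} → COUNT(*)=2, SUM(hour)=23

S10 | 3 | 31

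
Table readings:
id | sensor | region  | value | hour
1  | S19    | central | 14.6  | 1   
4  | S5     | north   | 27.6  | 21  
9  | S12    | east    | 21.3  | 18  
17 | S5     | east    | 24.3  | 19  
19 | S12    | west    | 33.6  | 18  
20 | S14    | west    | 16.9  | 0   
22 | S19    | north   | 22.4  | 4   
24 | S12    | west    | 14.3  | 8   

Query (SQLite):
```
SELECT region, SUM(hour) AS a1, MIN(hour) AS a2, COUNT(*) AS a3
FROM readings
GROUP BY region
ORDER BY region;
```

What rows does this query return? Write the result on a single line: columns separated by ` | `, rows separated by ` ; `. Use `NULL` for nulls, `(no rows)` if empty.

central | 1 | 1 | 1 ; east | 37 | 18 | 2 ; north | 25 | 4 | 2 ; west | 26 | 0 | 3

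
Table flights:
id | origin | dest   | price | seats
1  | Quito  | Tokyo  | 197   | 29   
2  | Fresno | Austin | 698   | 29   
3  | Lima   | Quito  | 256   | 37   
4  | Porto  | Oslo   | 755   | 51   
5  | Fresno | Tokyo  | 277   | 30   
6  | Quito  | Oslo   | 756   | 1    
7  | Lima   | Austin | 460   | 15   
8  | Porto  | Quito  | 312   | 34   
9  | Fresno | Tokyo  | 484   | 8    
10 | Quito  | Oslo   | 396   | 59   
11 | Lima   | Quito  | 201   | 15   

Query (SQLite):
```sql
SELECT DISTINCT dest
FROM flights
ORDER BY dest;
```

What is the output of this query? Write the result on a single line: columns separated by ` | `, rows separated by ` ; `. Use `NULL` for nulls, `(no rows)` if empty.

Collect distinct dest values from flights.

Austin ; Oslo ; Quito ; Tokyo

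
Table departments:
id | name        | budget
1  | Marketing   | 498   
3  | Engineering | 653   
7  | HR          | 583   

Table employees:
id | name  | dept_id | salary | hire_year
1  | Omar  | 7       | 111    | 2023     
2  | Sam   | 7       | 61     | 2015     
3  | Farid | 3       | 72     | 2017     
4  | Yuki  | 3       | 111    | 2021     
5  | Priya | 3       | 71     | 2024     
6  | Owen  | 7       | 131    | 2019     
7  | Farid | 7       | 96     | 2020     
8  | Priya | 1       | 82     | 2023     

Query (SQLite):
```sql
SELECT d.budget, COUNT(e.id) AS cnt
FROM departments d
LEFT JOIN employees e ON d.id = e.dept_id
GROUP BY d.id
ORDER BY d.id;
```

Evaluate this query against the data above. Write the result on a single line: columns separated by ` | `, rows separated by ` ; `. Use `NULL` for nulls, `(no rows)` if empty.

498 | 1 ; 653 | 3 ; 583 | 4

LEFT JOIN keeps every departments row; unmatched ones get NULL for employees columns.
Group by departments.id and compute COUNT(e.id). COUNT(col) of an all-NULL group is 0.
  1: ids {8} → COUNT(e.id)=1
  3: ids {3, 4, 5} → COUNT(e.id)=3
  7: ids {1, 2, 6, 7} → COUNT(e.id)=4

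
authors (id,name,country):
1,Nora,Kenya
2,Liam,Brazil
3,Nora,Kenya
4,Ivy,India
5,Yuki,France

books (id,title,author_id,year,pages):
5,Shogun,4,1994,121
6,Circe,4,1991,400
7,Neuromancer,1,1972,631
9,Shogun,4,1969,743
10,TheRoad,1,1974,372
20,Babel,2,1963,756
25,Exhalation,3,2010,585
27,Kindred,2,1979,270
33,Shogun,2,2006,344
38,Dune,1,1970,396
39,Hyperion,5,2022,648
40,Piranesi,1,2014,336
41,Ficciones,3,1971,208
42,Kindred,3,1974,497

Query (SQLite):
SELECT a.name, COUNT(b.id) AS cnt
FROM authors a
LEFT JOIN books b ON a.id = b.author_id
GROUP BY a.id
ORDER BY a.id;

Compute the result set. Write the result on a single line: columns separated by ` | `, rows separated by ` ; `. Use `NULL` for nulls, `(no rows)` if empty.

Nora | 4 ; Liam | 3 ; Nora | 3 ; Ivy | 3 ; Yuki | 1

LEFT JOIN keeps every authors row; unmatched ones get NULL for books columns.
Group by authors.id and compute COUNT(b.id). COUNT(col) of an all-NULL group is 0.
  1: ids {7, 10, 38, 40} → COUNT(b.id)=4
  2: ids {20, 27, 33} → COUNT(b.id)=3
  3: ids {25, 41, 42} → COUNT(b.id)=3
  4: ids {5, 6, 9} → COUNT(b.id)=3
  5: ids {39} → COUNT(b.id)=1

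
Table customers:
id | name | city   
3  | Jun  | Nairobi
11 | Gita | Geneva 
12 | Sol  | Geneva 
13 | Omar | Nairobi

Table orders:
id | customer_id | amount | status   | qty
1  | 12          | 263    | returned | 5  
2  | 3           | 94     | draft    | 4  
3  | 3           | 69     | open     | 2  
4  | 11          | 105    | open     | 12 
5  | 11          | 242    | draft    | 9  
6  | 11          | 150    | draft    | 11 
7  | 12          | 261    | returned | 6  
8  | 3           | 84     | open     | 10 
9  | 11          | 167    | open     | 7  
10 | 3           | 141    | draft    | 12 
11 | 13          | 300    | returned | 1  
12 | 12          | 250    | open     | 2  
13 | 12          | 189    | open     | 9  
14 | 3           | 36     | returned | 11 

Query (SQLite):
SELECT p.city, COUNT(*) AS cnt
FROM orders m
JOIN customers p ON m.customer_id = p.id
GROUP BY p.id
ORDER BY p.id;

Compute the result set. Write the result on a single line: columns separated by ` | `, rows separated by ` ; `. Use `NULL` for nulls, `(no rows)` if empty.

Nairobi | 5 ; Geneva | 4 ; Geneva | 4 ; Nairobi | 1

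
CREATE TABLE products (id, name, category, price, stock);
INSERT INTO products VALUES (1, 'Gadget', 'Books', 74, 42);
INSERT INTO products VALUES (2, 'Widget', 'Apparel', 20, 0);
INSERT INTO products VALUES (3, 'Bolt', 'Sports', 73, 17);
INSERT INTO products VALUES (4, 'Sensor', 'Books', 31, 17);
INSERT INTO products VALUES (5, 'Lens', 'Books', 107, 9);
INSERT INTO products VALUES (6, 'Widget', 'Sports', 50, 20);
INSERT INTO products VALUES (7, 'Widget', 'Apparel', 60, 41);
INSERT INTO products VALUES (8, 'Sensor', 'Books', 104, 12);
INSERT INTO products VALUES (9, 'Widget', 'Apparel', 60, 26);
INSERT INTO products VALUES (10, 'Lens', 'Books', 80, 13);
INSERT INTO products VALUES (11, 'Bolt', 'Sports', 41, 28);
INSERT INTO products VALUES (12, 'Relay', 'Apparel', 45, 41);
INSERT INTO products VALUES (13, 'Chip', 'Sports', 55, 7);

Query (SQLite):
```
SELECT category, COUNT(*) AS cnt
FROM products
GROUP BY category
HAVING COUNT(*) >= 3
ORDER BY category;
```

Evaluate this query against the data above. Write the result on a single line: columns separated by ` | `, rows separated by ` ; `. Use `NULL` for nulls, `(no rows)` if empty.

Partition products by category; compute COUNT(*) within each group.
HAVING: keep groups with count ≥ 3.
  Apparel: ids {2, 7, 9, 12} → COUNT(*)=4
  Books: ids {1, 4, 5, 8, 10} → COUNT(*)=5
  Sports: ids {3, 6, 11, 13} → COUNT(*)=4

Apparel | 4 ; Books | 5 ; Sports | 4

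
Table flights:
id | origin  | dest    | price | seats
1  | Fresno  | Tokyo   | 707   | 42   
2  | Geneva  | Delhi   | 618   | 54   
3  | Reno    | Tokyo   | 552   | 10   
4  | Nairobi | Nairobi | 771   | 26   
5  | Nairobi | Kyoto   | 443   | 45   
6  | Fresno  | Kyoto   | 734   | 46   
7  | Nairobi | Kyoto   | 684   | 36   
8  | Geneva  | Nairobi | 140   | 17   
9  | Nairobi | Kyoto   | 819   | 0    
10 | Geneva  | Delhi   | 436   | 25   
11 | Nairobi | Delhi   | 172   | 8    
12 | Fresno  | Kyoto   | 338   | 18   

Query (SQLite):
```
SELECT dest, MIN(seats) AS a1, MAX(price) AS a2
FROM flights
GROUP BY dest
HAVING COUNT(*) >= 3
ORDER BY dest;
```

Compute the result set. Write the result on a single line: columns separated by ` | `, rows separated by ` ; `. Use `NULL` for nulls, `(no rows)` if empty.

Group flights by dest.
Per group compute: MIN(seats), MAX(price).
HAVING: drop groups with fewer than 3 rows.
  Delhi: ids {2, 10, 11} → MIN(seats)=8, MAX(price)=618
  Kyoto: ids {5, 6, 7, 9, 12} → MIN(seats)=0, MAX(price)=819
  Nairobi: ids {4, 8} → MIN(seats)=17, MAX(price)=771
  Tokyo: ids {1, 3} → MIN(seats)=10, MAX(price)=707

Delhi | 8 | 618 ; Kyoto | 0 | 819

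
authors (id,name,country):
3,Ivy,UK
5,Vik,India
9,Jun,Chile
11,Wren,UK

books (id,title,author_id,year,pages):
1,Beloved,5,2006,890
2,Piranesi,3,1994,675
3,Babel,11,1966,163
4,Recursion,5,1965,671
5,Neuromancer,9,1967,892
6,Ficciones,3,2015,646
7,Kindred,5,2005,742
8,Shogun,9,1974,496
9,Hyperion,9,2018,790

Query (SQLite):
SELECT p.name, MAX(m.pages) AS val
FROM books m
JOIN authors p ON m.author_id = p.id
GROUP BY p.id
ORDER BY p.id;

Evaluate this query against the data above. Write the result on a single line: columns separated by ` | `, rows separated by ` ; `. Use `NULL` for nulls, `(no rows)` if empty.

Ivy | 675 ; Vik | 890 ; Jun | 892 ; Wren | 163

Join each books row to its authors via author_id.
Group joined rows by authors.id; compute MAX(m.pages) per group.
  3: ids {2, 6} → MAX(m.pages)=675
  5: ids {1, 4, 7} → MAX(m.pages)=890
  9: ids {5, 8, 9} → MAX(m.pages)=892
  11: ids {3} → MAX(m.pages)=163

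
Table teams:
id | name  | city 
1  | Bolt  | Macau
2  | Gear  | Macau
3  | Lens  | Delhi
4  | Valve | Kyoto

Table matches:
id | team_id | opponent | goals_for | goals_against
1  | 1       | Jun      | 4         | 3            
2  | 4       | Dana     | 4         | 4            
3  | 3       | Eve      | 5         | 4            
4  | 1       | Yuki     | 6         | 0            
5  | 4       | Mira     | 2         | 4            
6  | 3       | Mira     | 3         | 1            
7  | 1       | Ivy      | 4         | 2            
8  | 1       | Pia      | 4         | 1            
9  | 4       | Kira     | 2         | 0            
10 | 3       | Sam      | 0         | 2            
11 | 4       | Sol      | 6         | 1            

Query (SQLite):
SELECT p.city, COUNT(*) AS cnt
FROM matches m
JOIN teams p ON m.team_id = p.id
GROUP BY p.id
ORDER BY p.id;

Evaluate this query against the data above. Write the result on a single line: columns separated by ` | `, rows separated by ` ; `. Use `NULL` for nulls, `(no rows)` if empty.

Macau | 4 ; Delhi | 3 ; Kyoto | 4

Join each matches row to its teams via team_id.
Group joined rows by teams.id; compute COUNT(*) per group.
  1: ids {1, 4, 7, 8} → COUNT(*)=4
  3: ids {3, 6, 10} → COUNT(*)=3
  4: ids {2, 5, 9, 11} → COUNT(*)=4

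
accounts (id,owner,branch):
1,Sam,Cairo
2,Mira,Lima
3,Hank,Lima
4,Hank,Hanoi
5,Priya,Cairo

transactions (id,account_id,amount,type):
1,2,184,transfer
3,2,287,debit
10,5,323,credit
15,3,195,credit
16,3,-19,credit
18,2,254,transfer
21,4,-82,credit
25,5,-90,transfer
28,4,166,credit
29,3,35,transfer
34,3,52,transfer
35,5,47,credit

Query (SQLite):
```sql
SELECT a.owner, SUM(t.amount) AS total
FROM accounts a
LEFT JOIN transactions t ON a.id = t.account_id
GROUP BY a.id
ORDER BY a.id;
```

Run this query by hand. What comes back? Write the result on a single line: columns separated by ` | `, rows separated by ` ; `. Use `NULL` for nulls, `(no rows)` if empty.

Sam | NULL ; Mira | 725 ; Hank | 263 ; Hank | 84 ; Priya | 280

LEFT JOIN keeps every accounts row; unmatched ones get NULL for transactions columns.
Group by accounts.id and compute SUM(t.amount). SUM over an all-NULL group is NULL.
  1: ids {—} → SUM(t.amount)=NULL
  2: ids {1, 3, 18} → SUM(t.amount)=725
  3: ids {15, 16, 29, 34} → SUM(t.amount)=263
  4: ids {21, 28} → SUM(t.amount)=84
  5: ids {10, 25, 35} → SUM(t.amount)=280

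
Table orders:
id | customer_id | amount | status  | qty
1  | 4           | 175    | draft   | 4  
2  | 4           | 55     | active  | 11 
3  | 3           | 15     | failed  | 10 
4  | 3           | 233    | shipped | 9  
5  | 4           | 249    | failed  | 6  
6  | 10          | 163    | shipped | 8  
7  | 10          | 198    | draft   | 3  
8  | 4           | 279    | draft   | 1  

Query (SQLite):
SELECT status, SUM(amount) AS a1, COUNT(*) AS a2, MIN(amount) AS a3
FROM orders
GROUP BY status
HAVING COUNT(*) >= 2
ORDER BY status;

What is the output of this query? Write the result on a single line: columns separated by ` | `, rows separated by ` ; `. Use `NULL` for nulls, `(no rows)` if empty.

draft | 652 | 3 | 175 ; failed | 264 | 2 | 15 ; shipped | 396 | 2 | 163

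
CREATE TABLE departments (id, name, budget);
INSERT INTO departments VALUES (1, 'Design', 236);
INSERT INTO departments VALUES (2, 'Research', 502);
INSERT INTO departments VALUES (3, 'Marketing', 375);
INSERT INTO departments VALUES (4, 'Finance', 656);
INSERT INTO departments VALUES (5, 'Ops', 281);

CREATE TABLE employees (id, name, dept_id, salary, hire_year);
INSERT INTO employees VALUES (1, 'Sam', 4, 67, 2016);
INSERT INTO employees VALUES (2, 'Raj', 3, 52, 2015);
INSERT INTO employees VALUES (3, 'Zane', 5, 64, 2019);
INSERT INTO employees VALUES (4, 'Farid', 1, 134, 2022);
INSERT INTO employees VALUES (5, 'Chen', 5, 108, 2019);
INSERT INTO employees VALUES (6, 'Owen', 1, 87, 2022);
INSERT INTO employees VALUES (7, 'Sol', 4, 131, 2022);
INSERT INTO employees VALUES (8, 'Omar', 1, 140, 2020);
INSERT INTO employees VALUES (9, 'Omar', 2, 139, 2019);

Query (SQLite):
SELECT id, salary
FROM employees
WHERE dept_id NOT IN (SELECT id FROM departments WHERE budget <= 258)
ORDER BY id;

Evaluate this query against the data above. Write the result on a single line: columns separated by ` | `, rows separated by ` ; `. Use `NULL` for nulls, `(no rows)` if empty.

Inner query: departments.id where budget <= 258.
Outer: keep employees rows whose dept_id is not in that set.
Inner query → {1}

1 | 67 ; 2 | 52 ; 3 | 64 ; 5 | 108 ; 7 | 131 ; 9 | 139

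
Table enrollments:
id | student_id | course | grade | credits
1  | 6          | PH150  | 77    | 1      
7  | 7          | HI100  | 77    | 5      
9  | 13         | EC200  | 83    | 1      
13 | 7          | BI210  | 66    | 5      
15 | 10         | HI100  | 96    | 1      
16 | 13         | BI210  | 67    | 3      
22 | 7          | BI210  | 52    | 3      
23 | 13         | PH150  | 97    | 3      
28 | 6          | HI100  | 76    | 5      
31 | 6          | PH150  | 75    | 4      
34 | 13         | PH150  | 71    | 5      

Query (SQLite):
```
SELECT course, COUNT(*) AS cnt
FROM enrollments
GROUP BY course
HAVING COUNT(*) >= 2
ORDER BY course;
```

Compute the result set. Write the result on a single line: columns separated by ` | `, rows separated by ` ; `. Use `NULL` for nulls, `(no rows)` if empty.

Partition enrollments by course; compute COUNT(*) within each group.
HAVING: keep groups with count ≥ 2.
  BI210: ids {13, 16, 22} → COUNT(*)=3
  EC200: ids {9} → COUNT(*)=1
  HI100: ids {7, 15, 28} → COUNT(*)=3
  PH150: ids {1, 23, 31, 34} → COUNT(*)=4

BI210 | 3 ; HI100 | 3 ; PH150 | 4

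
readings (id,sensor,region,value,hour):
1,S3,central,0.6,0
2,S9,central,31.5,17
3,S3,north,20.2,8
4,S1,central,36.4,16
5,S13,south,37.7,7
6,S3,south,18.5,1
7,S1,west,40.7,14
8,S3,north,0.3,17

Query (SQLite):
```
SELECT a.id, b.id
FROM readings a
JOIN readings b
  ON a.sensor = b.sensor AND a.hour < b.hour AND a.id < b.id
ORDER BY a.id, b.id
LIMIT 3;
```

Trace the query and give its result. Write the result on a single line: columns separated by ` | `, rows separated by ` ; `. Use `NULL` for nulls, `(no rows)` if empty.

Pairs (a,b) with same sensor, a.hour < b.hour, a.id < b.id.
sensor groups: S1:{4,7} S13:{5} S3:{1,3,6,8} S9:{2}
Ordered by (a.id, b.id); first 3.

1 | 3 ; 1 | 6 ; 1 | 8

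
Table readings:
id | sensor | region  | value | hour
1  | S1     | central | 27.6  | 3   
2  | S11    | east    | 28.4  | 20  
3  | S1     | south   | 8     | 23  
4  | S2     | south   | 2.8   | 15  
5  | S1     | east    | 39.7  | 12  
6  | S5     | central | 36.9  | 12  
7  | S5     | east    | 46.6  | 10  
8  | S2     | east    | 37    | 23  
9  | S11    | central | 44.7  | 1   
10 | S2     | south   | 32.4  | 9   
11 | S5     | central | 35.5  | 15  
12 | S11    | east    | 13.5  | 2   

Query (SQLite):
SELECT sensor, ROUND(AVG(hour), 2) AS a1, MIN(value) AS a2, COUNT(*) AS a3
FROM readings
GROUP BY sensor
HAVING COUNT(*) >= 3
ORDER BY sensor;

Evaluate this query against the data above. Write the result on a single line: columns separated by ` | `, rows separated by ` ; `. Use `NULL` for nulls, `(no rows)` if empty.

S1 | 12.67 | 8 | 3 ; S11 | 7.67 | 13.5 | 3 ; S2 | 15.67 | 2.8 | 3 ; S5 | 12.33 | 35.5 | 3

Group readings by sensor.
Per group compute: ROUND(AVG(hour), 2), MIN(value), COUNT(*).
HAVING: drop groups with fewer than 3 rows.
  S1: ids {1, 3, 5} → ROUND(AVG(hour), 2)=12.67, MIN(value)=8, COUNT(*)=3
  S11: ids {2, 9, 12} → ROUND(AVG(hour), 2)=7.67, MIN(value)=13.5, COUNT(*)=3
  S2: ids {4, 8, 10} → ROUND(AVG(hour), 2)=15.67, MIN(value)=2.8, COUNT(*)=3
  S5: ids {6, 7, 11} → ROUND(AVG(hour), 2)=12.33, MIN(value)=35.5, COUNT(*)=3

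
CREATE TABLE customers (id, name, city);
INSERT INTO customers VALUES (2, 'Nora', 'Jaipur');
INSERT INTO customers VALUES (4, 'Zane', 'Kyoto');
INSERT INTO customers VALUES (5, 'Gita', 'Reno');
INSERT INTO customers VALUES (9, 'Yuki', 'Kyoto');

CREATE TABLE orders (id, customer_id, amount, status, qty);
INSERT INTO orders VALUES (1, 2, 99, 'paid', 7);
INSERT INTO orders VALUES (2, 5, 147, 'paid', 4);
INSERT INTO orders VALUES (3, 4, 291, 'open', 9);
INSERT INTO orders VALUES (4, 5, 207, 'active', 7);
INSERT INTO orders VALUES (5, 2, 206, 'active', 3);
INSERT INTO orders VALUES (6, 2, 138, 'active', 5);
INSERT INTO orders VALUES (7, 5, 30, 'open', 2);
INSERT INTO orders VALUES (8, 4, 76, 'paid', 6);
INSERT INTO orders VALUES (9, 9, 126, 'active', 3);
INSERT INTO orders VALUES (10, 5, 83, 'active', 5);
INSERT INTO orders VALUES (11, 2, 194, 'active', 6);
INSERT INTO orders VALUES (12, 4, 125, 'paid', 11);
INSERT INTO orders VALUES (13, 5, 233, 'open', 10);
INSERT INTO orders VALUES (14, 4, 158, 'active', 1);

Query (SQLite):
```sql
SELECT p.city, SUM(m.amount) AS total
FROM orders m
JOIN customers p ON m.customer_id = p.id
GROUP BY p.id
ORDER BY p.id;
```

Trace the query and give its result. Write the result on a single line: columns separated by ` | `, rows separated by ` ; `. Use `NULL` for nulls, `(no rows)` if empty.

Jaipur | 637 ; Kyoto | 650 ; Reno | 700 ; Kyoto | 126

Join each orders row to its customers via customer_id.
Group joined rows by customers.id; compute SUM(m.amount) per group.
  2: ids {1, 5, 6, 11} → SUM(m.amount)=637
  4: ids {3, 8, 12, 14} → SUM(m.amount)=650
  5: ids {2, 4, 7, 10, 13} → SUM(m.amount)=700
  9: ids {9} → SUM(m.amount)=126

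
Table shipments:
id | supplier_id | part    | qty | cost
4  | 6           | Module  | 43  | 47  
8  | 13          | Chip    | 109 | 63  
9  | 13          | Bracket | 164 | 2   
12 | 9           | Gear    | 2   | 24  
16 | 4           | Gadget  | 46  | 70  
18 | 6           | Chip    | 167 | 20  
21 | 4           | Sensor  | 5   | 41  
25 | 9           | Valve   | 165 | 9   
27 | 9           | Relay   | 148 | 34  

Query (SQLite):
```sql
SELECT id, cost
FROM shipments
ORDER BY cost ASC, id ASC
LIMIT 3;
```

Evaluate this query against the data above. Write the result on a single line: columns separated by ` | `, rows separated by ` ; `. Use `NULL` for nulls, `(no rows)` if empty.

9 | 2 ; 25 | 9 ; 18 | 20

Sort by cost asc, tiebreak id asc: (2, id=9), (9, id=25), (20, id=18), (24, id=12), (34, id=27), (41, id=21) …. Take first 3.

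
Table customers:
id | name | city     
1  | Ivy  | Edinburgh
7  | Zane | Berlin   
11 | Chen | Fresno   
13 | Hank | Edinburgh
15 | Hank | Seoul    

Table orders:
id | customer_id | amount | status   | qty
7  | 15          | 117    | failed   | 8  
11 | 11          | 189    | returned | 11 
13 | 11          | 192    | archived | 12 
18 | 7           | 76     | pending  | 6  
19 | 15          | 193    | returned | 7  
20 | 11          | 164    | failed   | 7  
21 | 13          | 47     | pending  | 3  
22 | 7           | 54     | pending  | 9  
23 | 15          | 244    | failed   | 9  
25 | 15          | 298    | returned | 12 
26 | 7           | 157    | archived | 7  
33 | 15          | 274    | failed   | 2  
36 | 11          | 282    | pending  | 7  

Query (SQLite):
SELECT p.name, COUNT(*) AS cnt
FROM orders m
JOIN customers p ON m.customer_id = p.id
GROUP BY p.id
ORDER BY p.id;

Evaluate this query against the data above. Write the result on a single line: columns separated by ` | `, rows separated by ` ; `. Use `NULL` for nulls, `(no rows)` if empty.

Join each orders row to its customers via customer_id.
Group joined rows by customers.id; compute COUNT(*) per group.
  7: ids {18, 22, 26} → COUNT(*)=3
  11: ids {11, 13, 20, 36} → COUNT(*)=4
  13: ids {21} → COUNT(*)=1
  15: ids {7, 19, 23, 25, 33} → COUNT(*)=5

Zane | 3 ; Chen | 4 ; Hank | 1 ; Hank | 5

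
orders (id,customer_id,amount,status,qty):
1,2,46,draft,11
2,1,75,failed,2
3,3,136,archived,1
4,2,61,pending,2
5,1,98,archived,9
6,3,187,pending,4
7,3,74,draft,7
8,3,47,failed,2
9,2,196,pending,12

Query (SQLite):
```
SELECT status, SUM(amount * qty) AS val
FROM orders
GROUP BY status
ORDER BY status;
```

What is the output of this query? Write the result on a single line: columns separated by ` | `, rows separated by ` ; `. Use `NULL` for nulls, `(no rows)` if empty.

For each row compute amount * qty.
Group by status; take SUM of the expression per group.
  archived: ids {3, 5} → SUM(amount * qty)=1018
  draft: ids {1, 7} → SUM(amount * qty)=1024
  failed: ids {2, 8} → SUM(amount * qty)=244
  pending: ids {4, 6, 9} → SUM(amount * qty)=3222

archived | 1018 ; draft | 1024 ; failed | 244 ; pending | 3222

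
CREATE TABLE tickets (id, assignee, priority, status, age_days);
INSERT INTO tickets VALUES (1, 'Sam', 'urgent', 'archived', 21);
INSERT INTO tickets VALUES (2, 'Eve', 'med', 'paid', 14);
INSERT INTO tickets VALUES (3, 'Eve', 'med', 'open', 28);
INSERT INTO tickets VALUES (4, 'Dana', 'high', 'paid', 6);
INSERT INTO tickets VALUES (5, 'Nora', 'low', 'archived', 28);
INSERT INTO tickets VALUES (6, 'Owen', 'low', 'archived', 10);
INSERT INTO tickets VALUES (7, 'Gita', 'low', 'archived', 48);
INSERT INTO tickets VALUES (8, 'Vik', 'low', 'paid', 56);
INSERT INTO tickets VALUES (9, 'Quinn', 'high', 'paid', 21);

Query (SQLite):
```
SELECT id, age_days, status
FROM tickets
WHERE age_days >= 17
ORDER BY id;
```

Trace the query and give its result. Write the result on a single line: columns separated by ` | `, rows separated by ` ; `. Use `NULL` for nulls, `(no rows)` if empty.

1 | 21 | archived ; 3 | 28 | open ; 5 | 28 | archived ; 7 | 48 | archived ; 8 | 56 | paid ; 9 | 21 | paid

age_days >= 17: ids {1, 3, 5, 7, 8, 9}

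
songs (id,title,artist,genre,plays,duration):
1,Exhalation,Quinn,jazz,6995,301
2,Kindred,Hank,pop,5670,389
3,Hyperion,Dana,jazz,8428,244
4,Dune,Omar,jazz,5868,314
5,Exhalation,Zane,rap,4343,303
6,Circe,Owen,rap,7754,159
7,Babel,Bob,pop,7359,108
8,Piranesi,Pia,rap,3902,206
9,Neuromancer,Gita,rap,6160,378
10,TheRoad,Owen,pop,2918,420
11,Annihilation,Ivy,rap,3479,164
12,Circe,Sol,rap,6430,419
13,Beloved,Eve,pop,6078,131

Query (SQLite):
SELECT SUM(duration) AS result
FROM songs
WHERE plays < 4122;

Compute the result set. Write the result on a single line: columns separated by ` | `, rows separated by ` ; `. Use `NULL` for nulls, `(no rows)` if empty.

Rows where plays < 4122 → duration values: [206, 420, 164].
SUM of non-NULL values = 790.

790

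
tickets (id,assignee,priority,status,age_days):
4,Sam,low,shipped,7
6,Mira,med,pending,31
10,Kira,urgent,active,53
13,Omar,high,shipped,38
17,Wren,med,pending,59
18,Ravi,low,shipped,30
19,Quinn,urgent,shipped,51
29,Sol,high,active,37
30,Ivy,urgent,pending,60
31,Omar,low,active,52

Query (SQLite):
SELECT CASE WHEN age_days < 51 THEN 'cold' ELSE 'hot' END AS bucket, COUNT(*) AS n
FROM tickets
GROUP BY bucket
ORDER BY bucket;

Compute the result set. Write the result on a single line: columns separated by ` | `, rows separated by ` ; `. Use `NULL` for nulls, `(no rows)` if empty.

Bucket rows by age_days < 51 → 'cold' else 'hot'; count each bucket.

cold | 5 ; hot | 5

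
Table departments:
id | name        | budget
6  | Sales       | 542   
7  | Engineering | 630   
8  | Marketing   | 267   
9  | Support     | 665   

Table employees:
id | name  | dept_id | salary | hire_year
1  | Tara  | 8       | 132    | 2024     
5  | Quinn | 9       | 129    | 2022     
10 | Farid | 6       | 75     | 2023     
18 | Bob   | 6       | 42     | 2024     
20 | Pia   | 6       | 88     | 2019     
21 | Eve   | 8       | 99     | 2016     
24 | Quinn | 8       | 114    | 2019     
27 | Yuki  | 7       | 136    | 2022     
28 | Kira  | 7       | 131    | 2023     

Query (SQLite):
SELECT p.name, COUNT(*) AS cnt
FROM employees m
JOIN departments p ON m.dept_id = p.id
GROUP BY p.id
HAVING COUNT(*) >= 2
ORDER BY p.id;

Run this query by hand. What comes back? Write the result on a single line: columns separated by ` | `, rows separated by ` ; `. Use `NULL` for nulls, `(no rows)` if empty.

Join each employees row to its departments via dept_id.
Group joined rows by departments.id; compute COUNT(*) per group.
HAVING: keep groups with count ≥ 2.
  6: ids {10, 18, 20} → COUNT(*)=3
  7: ids {27, 28} → COUNT(*)=2
  8: ids {1, 21, 24} → COUNT(*)=3
  9: ids {5} → COUNT(*)=1

Sales | 3 ; Engineering | 2 ; Marketing | 3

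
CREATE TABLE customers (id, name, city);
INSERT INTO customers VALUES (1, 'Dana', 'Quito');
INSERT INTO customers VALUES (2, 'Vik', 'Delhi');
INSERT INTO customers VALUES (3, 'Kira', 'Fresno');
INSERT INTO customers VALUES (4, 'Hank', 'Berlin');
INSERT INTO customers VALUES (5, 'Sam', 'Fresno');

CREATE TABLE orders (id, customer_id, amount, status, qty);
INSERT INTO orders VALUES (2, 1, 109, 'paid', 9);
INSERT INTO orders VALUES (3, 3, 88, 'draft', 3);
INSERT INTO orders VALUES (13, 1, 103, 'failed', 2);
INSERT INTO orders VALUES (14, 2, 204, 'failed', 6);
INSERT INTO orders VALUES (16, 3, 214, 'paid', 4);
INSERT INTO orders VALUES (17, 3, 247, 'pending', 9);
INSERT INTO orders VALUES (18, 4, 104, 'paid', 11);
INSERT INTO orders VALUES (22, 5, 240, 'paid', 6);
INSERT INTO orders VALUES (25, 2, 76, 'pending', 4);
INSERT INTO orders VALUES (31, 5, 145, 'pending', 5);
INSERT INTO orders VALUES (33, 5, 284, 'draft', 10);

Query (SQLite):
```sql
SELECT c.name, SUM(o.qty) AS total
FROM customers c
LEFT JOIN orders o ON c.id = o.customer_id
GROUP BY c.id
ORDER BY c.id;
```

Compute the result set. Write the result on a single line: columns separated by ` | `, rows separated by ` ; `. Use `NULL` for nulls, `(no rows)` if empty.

LEFT JOIN keeps every customers row; unmatched ones get NULL for orders columns.
Group by customers.id and compute SUM(o.qty). SUM over an all-NULL group is NULL.
  1: ids {2, 13} → SUM(o.qty)=11
  2: ids {14, 25} → SUM(o.qty)=10
  3: ids {3, 16, 17} → SUM(o.qty)=16
  4: ids {18} → SUM(o.qty)=11
  5: ids {22, 31, 33} → SUM(o.qty)=21

Dana | 11 ; Vik | 10 ; Kira | 16 ; Hank | 11 ; Sam | 21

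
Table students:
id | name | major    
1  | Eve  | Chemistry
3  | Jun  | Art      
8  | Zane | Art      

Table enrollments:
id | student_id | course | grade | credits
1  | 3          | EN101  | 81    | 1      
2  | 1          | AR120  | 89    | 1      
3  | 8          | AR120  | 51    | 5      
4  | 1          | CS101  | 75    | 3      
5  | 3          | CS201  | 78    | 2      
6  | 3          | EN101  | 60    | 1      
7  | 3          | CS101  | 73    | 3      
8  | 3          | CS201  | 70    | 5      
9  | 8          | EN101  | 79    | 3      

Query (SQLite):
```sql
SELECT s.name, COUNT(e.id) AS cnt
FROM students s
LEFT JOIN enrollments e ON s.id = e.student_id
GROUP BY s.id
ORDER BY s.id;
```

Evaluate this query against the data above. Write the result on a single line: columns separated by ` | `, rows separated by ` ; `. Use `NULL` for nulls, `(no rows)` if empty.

Eve | 2 ; Jun | 5 ; Zane | 2

LEFT JOIN keeps every students row; unmatched ones get NULL for enrollments columns.
Group by students.id and compute COUNT(e.id). COUNT(col) of an all-NULL group is 0.
  1: ids {2, 4} → COUNT(e.id)=2
  3: ids {1, 5, 6, 7, 8} → COUNT(e.id)=5
  8: ids {3, 9} → COUNT(e.id)=2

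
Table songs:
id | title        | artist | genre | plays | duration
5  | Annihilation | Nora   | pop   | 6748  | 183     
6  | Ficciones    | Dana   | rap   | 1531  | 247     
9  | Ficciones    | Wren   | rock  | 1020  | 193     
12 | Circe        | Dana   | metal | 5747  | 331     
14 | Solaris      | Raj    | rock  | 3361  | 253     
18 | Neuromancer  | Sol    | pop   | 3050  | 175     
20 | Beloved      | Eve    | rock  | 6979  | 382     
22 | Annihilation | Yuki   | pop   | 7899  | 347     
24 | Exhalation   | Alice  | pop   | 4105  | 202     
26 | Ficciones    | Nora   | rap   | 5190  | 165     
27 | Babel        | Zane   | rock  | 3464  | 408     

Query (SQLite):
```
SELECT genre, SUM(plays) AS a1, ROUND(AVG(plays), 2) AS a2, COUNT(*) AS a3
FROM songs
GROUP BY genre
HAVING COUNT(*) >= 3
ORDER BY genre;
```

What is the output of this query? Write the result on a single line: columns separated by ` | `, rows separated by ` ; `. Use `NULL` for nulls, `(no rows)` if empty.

pop | 21802 | 5450.5 | 4 ; rock | 14824 | 3706 | 4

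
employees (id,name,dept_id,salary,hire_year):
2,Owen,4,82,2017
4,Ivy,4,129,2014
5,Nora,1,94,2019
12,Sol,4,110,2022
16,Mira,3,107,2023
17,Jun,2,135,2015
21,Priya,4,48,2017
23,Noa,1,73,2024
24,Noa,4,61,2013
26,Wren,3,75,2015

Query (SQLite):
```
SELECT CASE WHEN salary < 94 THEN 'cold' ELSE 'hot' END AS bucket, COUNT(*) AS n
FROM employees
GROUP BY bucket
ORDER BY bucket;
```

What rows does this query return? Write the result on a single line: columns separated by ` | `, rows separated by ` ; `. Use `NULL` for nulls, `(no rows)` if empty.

cold | 5 ; hot | 5

Bucket rows by salary < 94 → 'cold' else 'hot'; count each bucket.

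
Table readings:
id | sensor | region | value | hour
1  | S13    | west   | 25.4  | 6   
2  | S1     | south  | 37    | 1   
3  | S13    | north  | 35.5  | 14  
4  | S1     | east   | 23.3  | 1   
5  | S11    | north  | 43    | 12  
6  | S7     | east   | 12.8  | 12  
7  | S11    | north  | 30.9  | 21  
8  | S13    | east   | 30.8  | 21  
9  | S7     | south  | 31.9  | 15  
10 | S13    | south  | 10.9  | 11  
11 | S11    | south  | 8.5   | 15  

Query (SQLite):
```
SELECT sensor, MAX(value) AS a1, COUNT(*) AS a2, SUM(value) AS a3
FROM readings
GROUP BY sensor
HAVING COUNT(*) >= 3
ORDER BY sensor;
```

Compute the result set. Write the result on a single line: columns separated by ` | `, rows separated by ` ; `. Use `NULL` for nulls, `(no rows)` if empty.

Group readings by sensor.
Per group compute: MAX(value), COUNT(*), SUM(value).
HAVING: drop groups with fewer than 3 rows.
  S1: ids {2, 4} → MAX(value)=37, COUNT(*)=2, SUM(value)=60.3
  S11: ids {5, 7, 11} → MAX(value)=43, COUNT(*)=3, SUM(value)=82.4
  S13: ids {1, 3, 8, 10} → MAX(value)=35.5, COUNT(*)=4, SUM(value)=102.6
  S7: ids {6, 9} → MAX(value)=31.9, COUNT(*)=2, SUM(value)=44.7

S11 | 43 | 3 | 82.4 ; S13 | 35.5 | 4 | 102.6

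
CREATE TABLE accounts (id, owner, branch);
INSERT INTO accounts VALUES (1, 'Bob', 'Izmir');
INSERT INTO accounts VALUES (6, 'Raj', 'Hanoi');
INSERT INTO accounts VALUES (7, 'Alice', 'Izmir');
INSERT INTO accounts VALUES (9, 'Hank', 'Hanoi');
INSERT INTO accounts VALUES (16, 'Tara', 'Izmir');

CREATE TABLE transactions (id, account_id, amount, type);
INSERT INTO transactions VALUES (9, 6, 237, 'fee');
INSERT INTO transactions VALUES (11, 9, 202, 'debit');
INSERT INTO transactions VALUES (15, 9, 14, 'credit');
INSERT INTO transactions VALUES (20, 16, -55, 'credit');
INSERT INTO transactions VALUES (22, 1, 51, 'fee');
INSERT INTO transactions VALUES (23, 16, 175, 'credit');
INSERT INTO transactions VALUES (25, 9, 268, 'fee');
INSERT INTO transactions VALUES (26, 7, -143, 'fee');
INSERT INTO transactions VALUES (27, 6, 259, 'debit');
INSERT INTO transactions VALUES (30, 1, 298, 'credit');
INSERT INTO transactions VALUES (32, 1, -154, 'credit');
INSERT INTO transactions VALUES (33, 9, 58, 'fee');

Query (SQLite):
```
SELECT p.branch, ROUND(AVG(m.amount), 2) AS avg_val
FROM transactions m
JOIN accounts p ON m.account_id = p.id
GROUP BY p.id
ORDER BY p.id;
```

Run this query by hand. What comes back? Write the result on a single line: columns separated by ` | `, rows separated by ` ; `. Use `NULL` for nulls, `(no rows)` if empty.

Join each transactions row to its accounts via account_id.
Group joined rows by accounts.id; compute ROUND(AVG(m.amount), 2) per group.
  1: ids {22, 30, 32} → ROUND(AVG(m.amount), 2)=65
  6: ids {9, 27} → ROUND(AVG(m.amount), 2)=248
  7: ids {26} → ROUND(AVG(m.amount), 2)=-143
  9: ids {11, 15, 25, 33} → ROUND(AVG(m.amount), 2)=135.5
  16: ids {20, 23} → ROUND(AVG(m.amount), 2)=60

Izmir | 65 ; Hanoi | 248 ; Izmir | -143 ; Hanoi | 135.5 ; Izmir | 60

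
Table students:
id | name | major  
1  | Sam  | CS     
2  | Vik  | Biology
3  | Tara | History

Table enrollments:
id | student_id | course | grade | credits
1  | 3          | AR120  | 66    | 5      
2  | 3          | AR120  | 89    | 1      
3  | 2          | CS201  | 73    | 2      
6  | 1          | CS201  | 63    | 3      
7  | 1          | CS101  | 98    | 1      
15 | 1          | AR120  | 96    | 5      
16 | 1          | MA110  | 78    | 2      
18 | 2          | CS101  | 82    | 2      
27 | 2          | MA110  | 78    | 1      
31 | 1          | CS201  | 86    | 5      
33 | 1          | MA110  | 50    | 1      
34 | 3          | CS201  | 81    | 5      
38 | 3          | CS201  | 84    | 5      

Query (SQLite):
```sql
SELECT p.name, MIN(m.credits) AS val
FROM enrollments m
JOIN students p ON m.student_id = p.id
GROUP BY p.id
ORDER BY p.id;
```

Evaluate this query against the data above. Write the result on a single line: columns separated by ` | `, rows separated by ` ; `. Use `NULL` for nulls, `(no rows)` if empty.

Sam | 1 ; Vik | 1 ; Tara | 1

Join each enrollments row to its students via student_id.
Group joined rows by students.id; compute MIN(m.credits) per group.
  1: ids {6, 7, 15, 16, 31, 33} → MIN(m.credits)=1
  2: ids {3, 18, 27} → MIN(m.credits)=1
  3: ids {1, 2, 34, 38} → MIN(m.credits)=1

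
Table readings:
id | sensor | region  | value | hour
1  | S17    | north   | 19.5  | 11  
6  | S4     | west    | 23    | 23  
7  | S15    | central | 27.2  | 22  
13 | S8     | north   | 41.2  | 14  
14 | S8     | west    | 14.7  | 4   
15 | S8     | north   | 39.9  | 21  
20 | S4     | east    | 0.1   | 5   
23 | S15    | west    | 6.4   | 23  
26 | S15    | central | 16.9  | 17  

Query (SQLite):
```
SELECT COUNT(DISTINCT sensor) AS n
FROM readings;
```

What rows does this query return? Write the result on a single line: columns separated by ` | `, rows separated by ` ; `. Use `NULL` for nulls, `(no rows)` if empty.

4

Count distinct non-NULL sensor values.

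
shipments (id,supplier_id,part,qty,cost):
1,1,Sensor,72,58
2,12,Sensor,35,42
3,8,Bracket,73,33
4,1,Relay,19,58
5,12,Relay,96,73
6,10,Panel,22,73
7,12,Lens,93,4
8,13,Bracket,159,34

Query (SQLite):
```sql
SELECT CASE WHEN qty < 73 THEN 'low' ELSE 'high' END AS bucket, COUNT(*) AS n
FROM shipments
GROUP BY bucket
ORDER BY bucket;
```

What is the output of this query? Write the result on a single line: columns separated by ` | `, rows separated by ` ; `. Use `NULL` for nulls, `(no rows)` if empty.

Bucket rows by qty < 73 → 'low' else 'high'; count each bucket.

high | 4 ; low | 4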